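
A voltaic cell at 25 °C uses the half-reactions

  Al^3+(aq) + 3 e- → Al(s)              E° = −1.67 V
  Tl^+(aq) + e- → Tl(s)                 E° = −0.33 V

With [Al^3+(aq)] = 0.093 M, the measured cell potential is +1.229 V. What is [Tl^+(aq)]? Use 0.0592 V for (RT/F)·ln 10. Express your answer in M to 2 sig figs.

0.0060 M

The Tl⁺/Tl couple has the larger reduction potential, so it is the cathode: E°cell = −0.33 − (−1.67) = +1.34 V and n = 3.
Rearranging E = E° − (0.0592/n)·log Q gives log Q = 3(+1.34 − (+1.229))/0.0592 = 5.625.
For 3 Tl^+(aq) + Al(s) → 3 Tl(s) + Al^3+(aq), the reaction quotient is Q = [Al^3+(aq)] / [Tl^+(aq)]^3.
Substituting the known concentrations and solving, log [Tl^+(aq)] = −2.219 and [Tl^+(aq)] = 0.0060 M.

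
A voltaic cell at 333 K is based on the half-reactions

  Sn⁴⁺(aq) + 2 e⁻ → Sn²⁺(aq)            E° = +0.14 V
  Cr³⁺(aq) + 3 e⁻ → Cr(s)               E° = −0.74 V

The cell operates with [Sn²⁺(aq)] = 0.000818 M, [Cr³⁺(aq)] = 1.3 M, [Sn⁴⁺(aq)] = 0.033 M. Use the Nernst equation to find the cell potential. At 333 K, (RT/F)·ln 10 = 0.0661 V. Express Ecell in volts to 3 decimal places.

The Sn⁴⁺/Sn²⁺ couple has the more positive E°, so it is the cathode; Cr³⁺/Cr is the anode.
E°cell = +0.14 − (−0.74) = +0.88 V, with n = 6 electrons transferred.
For the overall reaction 3 Sn⁴⁺(aq) + 2 Cr(s) → 3 Sn²⁺(aq) + 2 Cr³⁺(aq), Q = ([Sn²⁺(aq)]^3·[Cr³⁺(aq)]^2) / [Sn⁴⁺(aq)]^3 = 2.57×10^−5, giving log Q = −4.589.
Applying E = E° − (RT ln10/nF)·log Q gives +0.88 − (0.0661/6)(−4.589) = +0.931 V.

+0.931 V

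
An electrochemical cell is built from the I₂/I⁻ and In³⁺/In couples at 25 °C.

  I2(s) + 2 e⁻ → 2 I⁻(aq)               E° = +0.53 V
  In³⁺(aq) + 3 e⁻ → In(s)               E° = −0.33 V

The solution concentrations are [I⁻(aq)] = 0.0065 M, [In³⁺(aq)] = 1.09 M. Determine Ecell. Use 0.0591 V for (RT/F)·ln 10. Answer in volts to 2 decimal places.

+0.99 V

The I₂/I⁻ couple has the more positive E°, so it is the cathode; In³⁺/In is the anode.
The standard potential is +0.53 − (−0.33) = +0.86 V and the balanced reaction transfers n = 6 electrons.
For the overall reaction 3 I2(s) + 2 In(s) → 6 I⁻(aq) + 2 In³⁺(aq), Q = [I⁻(aq)]^6·[In³⁺(aq)]^2 = 8.96×10^−14, giving log Q = −13.048.
E = E° − (0.0591/n)·log Q = +0.86 − (0.0591/6)(−13.048) = +0.99 V.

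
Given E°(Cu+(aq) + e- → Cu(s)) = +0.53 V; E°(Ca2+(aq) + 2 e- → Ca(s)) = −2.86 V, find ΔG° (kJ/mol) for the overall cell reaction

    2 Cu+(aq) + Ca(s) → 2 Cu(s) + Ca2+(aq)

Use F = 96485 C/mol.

−654 kJ/mol

In the reaction as written Cu+(aq) is reduced, so the Cu⁺/Cu couple is the cathode and Ca²⁺/Ca is the anode.
E°cell = +0.53 − (−2.86) = +3.39 V; balancing electrons gives n = 2.
ΔG° = −nFE°cell = −(2)(96485)(+3.39) J/mol = −654 kJ/mol.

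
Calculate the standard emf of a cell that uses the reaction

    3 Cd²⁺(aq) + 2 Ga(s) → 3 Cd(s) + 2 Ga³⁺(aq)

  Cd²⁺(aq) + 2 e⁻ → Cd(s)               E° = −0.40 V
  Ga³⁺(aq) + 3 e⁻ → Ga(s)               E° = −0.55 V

In the reaction as written, Cd²⁺(aq) is reduced (cathode) and Ga³⁺(aq) is produced by oxidation at the anode.
E°cell = E°(cathode) − E°(anode) = −0.40 − (−0.55) = +0.15 V.

+0.15 V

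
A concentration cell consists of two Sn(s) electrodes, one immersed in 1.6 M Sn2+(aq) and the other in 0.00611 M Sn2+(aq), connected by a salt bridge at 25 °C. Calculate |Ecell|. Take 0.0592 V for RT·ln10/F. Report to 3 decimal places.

For a concentration cell E°cell = 0, since both electrodes use the same couple.
The compartment with the higher Sn2+(aq) concentration (1.6 M) acts as the cathode; ions are reduced there and produced at the dilute (0.00611 M) anode.
With n = 2, Ecell = −(0.0592/2)·log([dilute]/[conc]) = −(0.0592/2)·log(0.00611/1.6) = +0.072 V.

0.072 V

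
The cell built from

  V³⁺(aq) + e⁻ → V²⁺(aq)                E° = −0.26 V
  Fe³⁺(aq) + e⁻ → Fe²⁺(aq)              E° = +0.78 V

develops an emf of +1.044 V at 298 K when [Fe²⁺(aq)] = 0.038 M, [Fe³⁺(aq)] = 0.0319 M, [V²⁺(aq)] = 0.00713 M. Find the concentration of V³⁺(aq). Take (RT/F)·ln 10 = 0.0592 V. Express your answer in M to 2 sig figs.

0.0051 M

The Fe³⁺/Fe²⁺ couple has the larger reduction potential, so it is the cathode: E°cell = +0.78 − (−0.26) = +1.04 V and n = 1.
Since E = E° − (0.0592/n)·log Q, log Q = n(E° − E)/0.0592 = −0.068.
For Fe³⁺(aq) + V²⁺(aq) → Fe²⁺(aq) + V³⁺(aq), the reaction quotient is Q = ([Fe²⁺(aq)]·[V³⁺(aq)]) / ([Fe³⁺(aq)]·[V²⁺(aq)]).
Substituting the known concentrations and solving, log [V³⁺(aq)] = −2.291 and [V³⁺(aq)] = 0.0051 M.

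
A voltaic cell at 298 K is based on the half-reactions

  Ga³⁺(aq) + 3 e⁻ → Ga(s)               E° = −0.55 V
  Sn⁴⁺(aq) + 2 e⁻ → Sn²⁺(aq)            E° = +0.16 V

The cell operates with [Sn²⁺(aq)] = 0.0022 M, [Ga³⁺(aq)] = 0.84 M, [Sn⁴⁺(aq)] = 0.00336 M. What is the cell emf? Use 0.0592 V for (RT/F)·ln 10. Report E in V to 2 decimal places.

Since E°(Sn⁴⁺/Sn²⁺) > E°(Ga³⁺/Ga), Sn⁴⁺/Sn²⁺ serves as the cathode.
E°cell = E°cat − E°an = +0.16 − (−0.55) = +0.71 V; n = 6.
Balancing gives 3 Sn⁴⁺(aq) + 2 Ga(s) → 3 Sn²⁺(aq) + 2 Ga³⁺(aq); hence Q = ([Sn²⁺(aq)]^3·[Ga³⁺(aq)]^2) / [Sn⁴⁺(aq)]^3 = 0.198 (log Q = −0.703).
Applying E = E° − (RT ln10/nF)·log Q gives +0.71 − (0.0592/6)(−0.703) = +0.72 V.

+0.72 V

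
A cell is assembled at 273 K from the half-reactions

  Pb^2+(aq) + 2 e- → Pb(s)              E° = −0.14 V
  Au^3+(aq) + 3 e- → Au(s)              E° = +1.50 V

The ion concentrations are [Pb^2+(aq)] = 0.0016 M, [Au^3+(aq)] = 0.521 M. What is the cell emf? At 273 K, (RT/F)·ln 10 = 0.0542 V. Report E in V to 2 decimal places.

The Au³⁺/Au couple has the more positive E°, so it is the cathode; Pb²⁺/Pb is the anode.
E°cell = E°cat − E°an = +1.50 − (−0.14) = +1.64 V; n = 6.
For the overall reaction 2 Au^3+(aq) + 3 Pb(s) → 2 Au(s) + 3 Pb^2+(aq), Q = [Pb^2+(aq)]^3 / [Au^3+(aq)]^2 = 1.51×10^−8, giving log Q = −7.821.
By the Nernst equation, E = +1.64 − (0.0542/6)·(−7.821) = +1.71 V.

+1.71 V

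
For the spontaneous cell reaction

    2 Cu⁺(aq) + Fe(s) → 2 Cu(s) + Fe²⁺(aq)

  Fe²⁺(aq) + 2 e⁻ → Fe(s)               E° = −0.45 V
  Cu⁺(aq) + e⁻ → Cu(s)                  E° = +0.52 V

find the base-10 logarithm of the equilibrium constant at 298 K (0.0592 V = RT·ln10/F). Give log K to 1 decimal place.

log K = 32.8

The Cu⁺/Cu couple is reduced (cathode); E°cell = +0.52 − (−0.45) = +0.97 V with n = 2.
At equilibrium E = 0, so log K = nE°cell / 0.0592 = (2)(+0.97) / 0.0592 = 32.8.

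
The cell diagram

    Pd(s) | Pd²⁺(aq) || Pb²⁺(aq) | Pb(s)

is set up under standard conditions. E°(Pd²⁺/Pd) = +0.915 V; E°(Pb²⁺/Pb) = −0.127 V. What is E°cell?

−1.042 V

By convention the left-hand electrode in cell notation is the anode (oxidation) and the right-hand electrode is the cathode (reduction).
E°cell = E°(right) − E°(left) = −0.127 − (+0.915) = −1.042 V.
The negative sign shows that, as written, the cell would require an external voltage to drive the reaction.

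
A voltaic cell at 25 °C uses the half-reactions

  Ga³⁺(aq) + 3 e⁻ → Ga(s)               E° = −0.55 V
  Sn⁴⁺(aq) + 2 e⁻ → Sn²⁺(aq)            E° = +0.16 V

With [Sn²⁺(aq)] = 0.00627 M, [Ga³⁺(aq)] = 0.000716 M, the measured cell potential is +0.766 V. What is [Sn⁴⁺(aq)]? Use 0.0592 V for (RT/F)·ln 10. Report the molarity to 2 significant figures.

0.0039 M

Sn⁴⁺/Sn²⁺ is the cathode (higher E°); E°cell = +0.16 − (−0.55) = +0.71 V with n = 6.
Since E = E° − (0.0592/n)·log Q, log Q = n(E° − E)/0.0592 = −5.676.
Balancing electrons gives 3 Sn⁴⁺(aq) + 2 Ga(s) → 3 Sn²⁺(aq) + 2 Ga³⁺(aq); thus Q = ([Sn²⁺(aq)]^3·[Ga³⁺(aq)]^2) / [Sn⁴⁺(aq)]^3.
Substituting the known concentrations and solving, log [Sn⁴⁺(aq)] = −2.407 and [Sn⁴⁺(aq)] = 0.0039 M.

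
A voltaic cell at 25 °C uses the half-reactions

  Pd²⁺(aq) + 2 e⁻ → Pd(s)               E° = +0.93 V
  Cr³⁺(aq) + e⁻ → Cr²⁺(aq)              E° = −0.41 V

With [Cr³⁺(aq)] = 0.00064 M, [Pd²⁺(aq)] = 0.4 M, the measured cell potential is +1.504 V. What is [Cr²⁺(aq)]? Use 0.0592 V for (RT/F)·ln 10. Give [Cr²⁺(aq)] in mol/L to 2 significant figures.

With Pd²⁺/Pd at the cathode and Cr³⁺/Cr²⁺ at the anode, E°cell = +0.93 − (−0.41) = +1.34 V (n = 2).
Since E = E° − (0.0592/n)·log Q, log Q = n(E° − E)/0.0592 = −5.541.
For Pd²⁺(aq) + 2 Cr²⁺(aq) → Pd(s) + 2 Cr³⁺(aq), the reaction quotient is Q = [Cr³⁺(aq)]^2 / ([Pd²⁺(aq)]·[Cr²⁺(aq)]^2).
Substituting the known concentrations and solving, log [Cr²⁺(aq)] = −0.224 and [Cr²⁺(aq)] = 0.60 M.

0.60 M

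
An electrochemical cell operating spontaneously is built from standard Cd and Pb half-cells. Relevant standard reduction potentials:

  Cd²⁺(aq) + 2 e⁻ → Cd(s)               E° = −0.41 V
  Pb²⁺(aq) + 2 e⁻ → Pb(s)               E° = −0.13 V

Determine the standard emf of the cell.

The Pb²⁺/Pb couple has the higher E°, so Pb ion is reduced (cathode) and Cd is oxidized (anode).
E°cell = E°(cathode) − E°(anode) = −0.13 − (−0.41) = +0.28 V.

+0.28 V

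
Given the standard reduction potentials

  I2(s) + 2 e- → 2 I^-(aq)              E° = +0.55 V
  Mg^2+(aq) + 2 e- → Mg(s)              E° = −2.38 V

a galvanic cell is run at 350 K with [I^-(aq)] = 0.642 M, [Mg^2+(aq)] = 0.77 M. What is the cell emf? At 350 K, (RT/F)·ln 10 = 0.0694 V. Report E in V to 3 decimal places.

The I₂/I⁻ couple has the more positive E°, so it is the cathode; Mg²⁺/Mg is the anode.
E°cell = E°cat − E°an = +0.55 − (−2.38) = +2.93 V; n = 2.
The balanced reaction is I2(s) + Mg(s) → 2 I^-(aq) + Mg^2+(aq), so Q = [I^-(aq)]^2·[Mg^2+(aq)] = 0.317 and log Q = −0.498.
Applying E = E° − (RT ln10/nF)·log Q gives +2.93 − (0.0694/2)(−0.498) = +2.947 V.

+2.947 V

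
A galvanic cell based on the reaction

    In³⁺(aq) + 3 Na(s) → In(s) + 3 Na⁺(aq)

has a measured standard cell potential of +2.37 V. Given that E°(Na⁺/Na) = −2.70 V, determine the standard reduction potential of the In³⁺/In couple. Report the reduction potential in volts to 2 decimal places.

In the reaction as written the In³⁺/In couple is reduced (cathode) and Na⁺/Na is oxidized (anode), so E°cell = E°(In³⁺/In) − E°(Na⁺/Na).
E°(In³⁺/In) = E°cell + E°(anode) = +2.37 + (−2.70) = −0.33 V.

−0.33 V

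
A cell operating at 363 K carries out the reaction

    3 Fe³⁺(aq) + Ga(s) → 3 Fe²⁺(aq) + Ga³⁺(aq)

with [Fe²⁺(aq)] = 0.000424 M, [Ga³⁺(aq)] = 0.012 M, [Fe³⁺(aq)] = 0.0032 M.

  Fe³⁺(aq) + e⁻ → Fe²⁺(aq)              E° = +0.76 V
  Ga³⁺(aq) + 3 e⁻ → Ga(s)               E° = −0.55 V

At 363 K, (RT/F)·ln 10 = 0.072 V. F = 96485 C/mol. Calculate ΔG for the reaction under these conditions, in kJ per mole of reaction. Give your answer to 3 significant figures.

The standard cell potential is +0.76 − (−0.55) = +1.31 V, with n = 3 electrons in the balanced equation.
The reaction quotient is ([Fe²⁺(aq)]^3·[Ga³⁺(aq)]) / [Fe³⁺(aq)]^3 = 2.79×10^−5; by Nernst, E = +1.31 − (0.072/3)(−4.554) = +1.4193 V.
Finally ΔG = −nFE = −(3)(96485 C/mol)(+1.4193 V) = −411 kJ/mol.

−411 kJ/mol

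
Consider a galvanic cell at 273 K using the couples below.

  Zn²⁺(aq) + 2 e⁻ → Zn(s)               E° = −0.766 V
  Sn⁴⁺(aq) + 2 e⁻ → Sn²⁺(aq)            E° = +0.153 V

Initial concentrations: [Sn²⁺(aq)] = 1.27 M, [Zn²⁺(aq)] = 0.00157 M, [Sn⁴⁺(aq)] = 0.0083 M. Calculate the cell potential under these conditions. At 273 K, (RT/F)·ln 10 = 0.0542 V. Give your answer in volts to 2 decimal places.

+0.94 V

Since E°(Sn⁴⁺/Sn²⁺) > E°(Zn²⁺/Zn), Sn⁴⁺/Sn²⁺ serves as the cathode.
E°cell = +0.153 − (−0.766) = +0.919 V, with n = 2 electrons transferred.
For the overall reaction Sn⁴⁺(aq) + Zn(s) → Sn²⁺(aq) + Zn²⁺(aq), Q = ([Sn²⁺(aq)]·[Zn²⁺(aq)]) / [Sn⁴⁺(aq)] = 0.24, giving log Q = −0.619.
Applying E = E° − (RT ln10/nF)·log Q gives +0.919 − (0.0542/2)(−0.619) = +0.94 V.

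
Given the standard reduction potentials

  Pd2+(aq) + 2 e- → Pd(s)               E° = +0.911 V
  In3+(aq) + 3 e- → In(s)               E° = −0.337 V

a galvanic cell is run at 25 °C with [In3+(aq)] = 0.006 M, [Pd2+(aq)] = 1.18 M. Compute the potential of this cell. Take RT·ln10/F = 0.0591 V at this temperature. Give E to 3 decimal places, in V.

The Pd²⁺/Pd couple has the more positive E°, so it is the cathode; In³⁺/In is the anode.
E°cell = E°cat − E°an = +0.911 − (−0.337) = +1.248 V; n = 6.
The balanced reaction is 3 Pd2+(aq) + 2 In(s) → 3 Pd(s) + 2 In3+(aq), so Q = [In3+(aq)]^2 / [Pd2+(aq)]^3 = 2.19×10^−5 and log Q = −4.659.
E = E° − (0.0591/n)·log Q = +1.248 − (0.0591/6)(−4.659) = +1.294 V.

+1.294 V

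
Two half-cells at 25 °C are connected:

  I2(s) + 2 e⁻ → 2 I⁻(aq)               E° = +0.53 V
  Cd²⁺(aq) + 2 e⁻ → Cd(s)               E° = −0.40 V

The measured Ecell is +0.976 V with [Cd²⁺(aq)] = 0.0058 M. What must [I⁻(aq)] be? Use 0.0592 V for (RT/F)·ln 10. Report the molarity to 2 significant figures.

With I₂/I⁻ at the cathode and Cd²⁺/Cd at the anode, E°cell = +0.53 − (−0.40) = +0.93 V (n = 2).
Rearranging E = E° − (0.0592/n)·log Q gives log Q = 2(+0.93 − (+0.976))/0.0592 = −1.554.
For I2(s) + Cd(s) → 2 I⁻(aq) + Cd²⁺(aq), the reaction quotient is Q = [I⁻(aq)]^2·[Cd²⁺(aq)].
Solving for the unknown gives log [I⁻(aq)] = 0.341, so [I⁻(aq)] ≈ 2.2 M.

2.2 M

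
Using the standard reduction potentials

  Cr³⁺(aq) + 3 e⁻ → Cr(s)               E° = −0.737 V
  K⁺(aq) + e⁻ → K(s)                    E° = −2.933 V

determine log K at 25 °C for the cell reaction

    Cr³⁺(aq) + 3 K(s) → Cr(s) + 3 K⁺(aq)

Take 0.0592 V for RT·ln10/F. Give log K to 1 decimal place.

The Cr³⁺/Cr couple is reduced (cathode); E°cell = −0.737 − (−2.933) = +2.196 V with n = 3.
At equilibrium E = 0, so log K = nE°cell / 0.0592 = (3)(+2.196) / 0.0592 = 111.3.

log K = 111.3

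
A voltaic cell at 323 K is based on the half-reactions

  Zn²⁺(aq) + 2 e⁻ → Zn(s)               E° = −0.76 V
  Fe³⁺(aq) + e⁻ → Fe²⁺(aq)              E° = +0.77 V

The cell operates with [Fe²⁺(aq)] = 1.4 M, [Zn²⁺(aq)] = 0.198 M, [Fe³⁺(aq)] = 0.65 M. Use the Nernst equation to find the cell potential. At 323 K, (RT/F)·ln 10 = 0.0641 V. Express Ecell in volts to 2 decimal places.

Fe³⁺/Fe²⁺ is reduced (cathode, E° = +0.77 V) and Zn²⁺/Zn is oxidized (anode).
E°cell = E°cat − E°an = +0.77 − (−0.76) = +1.53 V; n = 2.
Balancing gives 2 Fe³⁺(aq) + Zn(s) → 2 Fe²⁺(aq) + Zn²⁺(aq); hence Q = ([Fe²⁺(aq)]^2·[Zn²⁺(aq)]) / [Fe³⁺(aq)]^2 = 0.919 (log Q = −0.037).
By the Nernst equation, E = +1.53 − (0.0641/2)·(−0.037) = +1.53 V.

+1.53 V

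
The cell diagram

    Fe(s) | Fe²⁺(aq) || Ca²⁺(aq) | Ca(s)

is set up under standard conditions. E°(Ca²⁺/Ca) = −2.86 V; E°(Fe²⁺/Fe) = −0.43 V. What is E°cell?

By convention the left-hand electrode in cell notation is the anode (oxidation) and the right-hand electrode is the cathode (reduction).
E°cell = E°(right) − E°(left) = −2.86 − (−0.43) = −2.43 V.
The negative sign shows that, as written, the cell would require an external voltage to drive the reaction.

−2.43 V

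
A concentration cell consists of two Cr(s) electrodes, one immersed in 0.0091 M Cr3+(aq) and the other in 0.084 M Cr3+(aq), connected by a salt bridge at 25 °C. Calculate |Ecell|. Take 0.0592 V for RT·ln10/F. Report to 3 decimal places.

For a concentration cell E°cell = 0, since both electrodes use the same couple.
The compartment with the higher Cr3+(aq) concentration (0.084 M) acts as the cathode; ions are reduced there and produced at the dilute (0.0091 M) anode.
With n = 3, Ecell = −(0.0592/3)·log([dilute]/[conc]) = −(0.0592/3)·log(0.0091/0.084) = +0.019 V.

0.019 V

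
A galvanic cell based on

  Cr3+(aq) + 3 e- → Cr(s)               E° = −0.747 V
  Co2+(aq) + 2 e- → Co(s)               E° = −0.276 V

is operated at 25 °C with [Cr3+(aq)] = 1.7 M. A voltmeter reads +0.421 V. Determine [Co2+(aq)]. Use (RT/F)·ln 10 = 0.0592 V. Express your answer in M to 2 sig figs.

The Co²⁺/Co couple has the larger reduction potential, so it is the cathode: E°cell = −0.276 − (−0.747) = +0.471 V and n = 6.
Rearranging E = E° − (0.0592/n)·log Q gives log Q = 6(+0.471 − (+0.421))/0.0592 = 5.068.
Balancing electrons gives 3 Co2+(aq) + 2 Cr(s) → 3 Co(s) + 2 Cr3+(aq); thus Q = [Cr3+(aq)]^2 / [Co2+(aq)]^3.
Solving for the unknown gives log [Co2+(aq)] = −1.536, so [Co2+(aq)] ≈ 0.029 M.

0.029 M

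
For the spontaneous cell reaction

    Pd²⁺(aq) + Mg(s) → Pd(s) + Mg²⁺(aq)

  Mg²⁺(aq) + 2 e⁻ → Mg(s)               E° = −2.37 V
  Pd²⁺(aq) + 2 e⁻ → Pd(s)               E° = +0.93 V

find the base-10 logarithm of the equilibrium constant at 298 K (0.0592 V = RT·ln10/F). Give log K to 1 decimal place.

The Pd²⁺/Pd couple is reduced (cathode); E°cell = +0.93 − (−2.37) = +3.30 V with n = 2.
At equilibrium E = 0, so log K = nE°cell / 0.0592 = (2)(+3.30) / 0.0592 = 111.5.

log K = 111.5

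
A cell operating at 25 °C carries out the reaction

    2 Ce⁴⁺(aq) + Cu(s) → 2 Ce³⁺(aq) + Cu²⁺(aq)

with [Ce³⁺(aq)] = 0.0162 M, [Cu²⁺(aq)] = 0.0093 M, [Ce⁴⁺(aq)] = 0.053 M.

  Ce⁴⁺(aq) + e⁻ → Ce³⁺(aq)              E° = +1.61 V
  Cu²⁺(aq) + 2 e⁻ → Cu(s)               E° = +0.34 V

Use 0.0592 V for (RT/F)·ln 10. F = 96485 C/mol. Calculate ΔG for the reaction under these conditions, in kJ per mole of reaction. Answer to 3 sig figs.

−263 kJ/mol

E°cell = +1.61 − (+0.34) = +1.27 V; the balanced reaction transfers n = 2 electrons.
Here Q = ([Ce³⁺(aq)]^2·[Cu²⁺(aq)]) / [Ce⁴⁺(aq)]^2 = 0.000869 (log Q = −3.061), giving E = +1.27 − (0.0592/2)·(−3.061) = +1.3606 V.
ΔG = −nFE = −(2)(96485)(+1.3606) J/mol = −263 kJ/mol.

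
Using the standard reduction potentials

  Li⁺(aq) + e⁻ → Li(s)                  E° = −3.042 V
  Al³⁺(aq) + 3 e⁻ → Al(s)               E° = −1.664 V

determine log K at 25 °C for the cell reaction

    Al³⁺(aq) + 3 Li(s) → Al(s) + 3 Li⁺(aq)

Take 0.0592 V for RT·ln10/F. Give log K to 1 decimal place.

The Al³⁺/Al couple is reduced (cathode); E°cell = −1.664 − (−3.042) = +1.378 V with n = 3.
At equilibrium E = 0, so log K = nE°cell / 0.0592 = (3)(+1.378) / 0.0592 = 69.8.

log K = 69.8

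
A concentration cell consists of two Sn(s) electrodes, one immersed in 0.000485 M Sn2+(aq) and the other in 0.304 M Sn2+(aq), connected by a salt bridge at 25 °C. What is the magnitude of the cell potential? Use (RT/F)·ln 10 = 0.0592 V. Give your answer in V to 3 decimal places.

0.083 V

For a concentration cell E°cell = 0, since both electrodes use the same couple.
The compartment with the higher Sn2+(aq) concentration (0.304 M) acts as the cathode; ions are reduced there and produced at the dilute (0.000485 M) anode.
With n = 2, Ecell = −(0.0592/2)·log([dilute]/[conc]) = −(0.0592/2)·log(0.000485/0.304) = +0.083 V.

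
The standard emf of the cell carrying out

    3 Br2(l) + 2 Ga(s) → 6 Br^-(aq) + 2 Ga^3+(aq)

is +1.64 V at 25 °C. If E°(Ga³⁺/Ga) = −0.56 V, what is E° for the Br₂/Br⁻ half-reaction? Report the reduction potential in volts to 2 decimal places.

+1.08 V

In the reaction as written the Br₂/Br⁻ couple is reduced (cathode) and Ga³⁺/Ga is oxidized (anode), so E°cell = E°(Br₂/Br⁻) − E°(Ga³⁺/Ga).
E°(Br₂/Br⁻) = E°cell + E°(anode) = +1.64 + (−0.56) = +1.08 V.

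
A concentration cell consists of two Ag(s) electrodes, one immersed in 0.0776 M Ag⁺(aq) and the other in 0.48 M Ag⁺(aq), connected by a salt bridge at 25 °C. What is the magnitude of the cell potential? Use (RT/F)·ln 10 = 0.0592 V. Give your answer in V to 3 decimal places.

0.047 V

For a concentration cell E°cell = 0, since both electrodes use the same couple.
The compartment with the higher Ag⁺(aq) concentration (0.48 M) acts as the cathode; ions are reduced there and produced at the dilute (0.0776 M) anode.
With n = 1, Ecell = −(0.0592/1)·log([dilute]/[conc]) = −(0.0592/1)·log(0.0776/0.48) = +0.047 V.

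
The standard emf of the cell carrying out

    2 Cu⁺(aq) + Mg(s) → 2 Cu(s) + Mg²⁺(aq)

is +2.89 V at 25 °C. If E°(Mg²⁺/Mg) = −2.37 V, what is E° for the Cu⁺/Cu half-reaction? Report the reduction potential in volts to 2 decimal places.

In the reaction as written the Cu⁺/Cu couple is reduced (cathode) and Mg²⁺/Mg is oxidized (anode), so E°cell = E°(Cu⁺/Cu) − E°(Mg²⁺/Mg).
E°(Cu⁺/Cu) = E°cell + E°(anode) = +2.89 + (−2.37) = +0.52 V.

+0.52 V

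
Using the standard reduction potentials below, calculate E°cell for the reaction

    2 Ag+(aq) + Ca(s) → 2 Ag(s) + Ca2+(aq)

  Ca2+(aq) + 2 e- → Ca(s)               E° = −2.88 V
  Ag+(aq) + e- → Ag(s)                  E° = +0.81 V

+3.69 V

In the reaction as written, Ag+(aq) is reduced (cathode) and Ca2+(aq) is produced by oxidation at the anode.
E°cell = E°(cathode) − E°(anode) = +0.81 − (−2.88) = +3.69 V.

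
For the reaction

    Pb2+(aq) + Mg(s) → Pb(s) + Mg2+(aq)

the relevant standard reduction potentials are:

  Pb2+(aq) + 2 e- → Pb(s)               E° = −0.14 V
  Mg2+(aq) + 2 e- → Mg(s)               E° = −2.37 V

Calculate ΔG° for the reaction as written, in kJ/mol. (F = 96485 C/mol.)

−430 kJ/mol

In the reaction as written Pb2+(aq) is reduced, so the Pb²⁺/Pb couple is the cathode and Mg²⁺/Mg is the anode.
E°cell = −0.14 − (−2.37) = +2.23 V; balancing electrons gives n = 2.
ΔG° = −nFE°cell = −(2)(96485)(+2.23) J/mol = −430 kJ/mol.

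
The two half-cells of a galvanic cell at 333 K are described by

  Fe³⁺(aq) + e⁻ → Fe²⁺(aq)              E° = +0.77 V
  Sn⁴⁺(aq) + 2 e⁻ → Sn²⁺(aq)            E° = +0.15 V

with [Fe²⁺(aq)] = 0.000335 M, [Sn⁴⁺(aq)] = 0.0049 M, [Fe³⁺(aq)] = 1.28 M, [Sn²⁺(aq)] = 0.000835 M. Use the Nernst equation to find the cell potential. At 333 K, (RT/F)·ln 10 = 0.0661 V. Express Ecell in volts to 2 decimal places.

Fe³⁺/Fe²⁺ is reduced (cathode, E° = +0.77 V) and Sn⁴⁺/Sn²⁺ is oxidized (anode).
The standard potential is +0.77 − (+0.15) = +0.62 V and the balanced reaction transfers n = 2 electrons.
For the overall reaction 2 Fe³⁺(aq) + Sn²⁺(aq) → 2 Fe²⁺(aq) + Sn⁴⁺(aq), Q = ([Fe²⁺(aq)]^2·[Sn⁴⁺(aq)]) / ([Fe³⁺(aq)]^2·[Sn²⁺(aq)]) = 4.02×10^−7, giving log Q = −6.396.
Applying E = E° − (RT ln10/nF)·log Q gives +0.62 − (0.0661/2)(−6.396) = +0.83 V.

+0.83 V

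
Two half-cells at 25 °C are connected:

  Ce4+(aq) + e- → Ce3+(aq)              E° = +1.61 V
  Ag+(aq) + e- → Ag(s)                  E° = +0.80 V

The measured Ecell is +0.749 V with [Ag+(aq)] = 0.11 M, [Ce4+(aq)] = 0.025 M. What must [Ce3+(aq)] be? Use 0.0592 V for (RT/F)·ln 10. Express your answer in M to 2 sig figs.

2.4 M

The Ce⁴⁺/Ce³⁺ couple has the larger reduction potential, so it is the cathode: E°cell = +1.61 − (+0.80) = +0.81 V and n = 1.
Rearranging E = E° − (0.0592/n)·log Q gives log Q = 1(+0.81 − (+0.749))/0.0592 = 1.030.
For Ce4+(aq) + Ag(s) → Ce3+(aq) + Ag+(aq), the reaction quotient is Q = ([Ce3+(aq)]·[Ag+(aq)]) / [Ce4+(aq)].
Solving for the unknown gives log [Ce3+(aq)] = 0.387, so [Ce3+(aq)] ≈ 2.4 M.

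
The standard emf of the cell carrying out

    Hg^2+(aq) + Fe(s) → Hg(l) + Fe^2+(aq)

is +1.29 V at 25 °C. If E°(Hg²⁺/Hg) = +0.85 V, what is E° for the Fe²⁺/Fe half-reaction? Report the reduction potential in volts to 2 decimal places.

In the reaction as written the Hg²⁺/Hg couple is reduced (cathode) and Fe²⁺/Fe is oxidized (anode), so E°cell = E°(Hg²⁺/Hg) − E°(Fe²⁺/Fe).
E°(Fe²⁺/Fe) = E°(cathode) − E°cell = +0.85 − (+1.29) = −0.44 V.

−0.44 V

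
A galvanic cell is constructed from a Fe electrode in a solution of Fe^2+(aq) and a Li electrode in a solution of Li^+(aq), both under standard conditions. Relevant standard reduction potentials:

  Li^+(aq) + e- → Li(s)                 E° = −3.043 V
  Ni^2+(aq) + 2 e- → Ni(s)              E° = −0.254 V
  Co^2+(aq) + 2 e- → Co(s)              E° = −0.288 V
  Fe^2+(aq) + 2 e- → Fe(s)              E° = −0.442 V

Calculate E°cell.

+2.601 V

The Fe²⁺/Fe couple has the higher E°, so Fe ion is reduced (cathode) and Li is oxidized (anode).
E°cell = E°(cathode) − E°(anode) = −0.442 − (−3.043) = +2.601 V.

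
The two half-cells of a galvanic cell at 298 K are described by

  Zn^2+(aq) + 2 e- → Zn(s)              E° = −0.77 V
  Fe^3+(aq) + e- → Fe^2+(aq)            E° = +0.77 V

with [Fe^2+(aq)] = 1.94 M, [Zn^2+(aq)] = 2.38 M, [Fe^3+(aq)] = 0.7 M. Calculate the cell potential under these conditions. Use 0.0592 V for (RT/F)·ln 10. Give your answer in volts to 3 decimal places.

+1.503 V

The Fe³⁺/Fe²⁺ couple has the more positive E°, so it is the cathode; Zn²⁺/Zn is the anode.
E°cell = +0.77 − (−0.77) = +1.54 V, with n = 2 electrons transferred.
The balanced reaction is 2 Fe^3+(aq) + Zn(s) → 2 Fe^2+(aq) + Zn^2+(aq), so Q = ([Fe^2+(aq)]^2·[Zn^2+(aq)]) / [Fe^3+(aq)]^2 = 18.3 and log Q = 1.262.
By the Nernst equation, E = +1.54 − (0.0592/2)·(1.262) = +1.503 V.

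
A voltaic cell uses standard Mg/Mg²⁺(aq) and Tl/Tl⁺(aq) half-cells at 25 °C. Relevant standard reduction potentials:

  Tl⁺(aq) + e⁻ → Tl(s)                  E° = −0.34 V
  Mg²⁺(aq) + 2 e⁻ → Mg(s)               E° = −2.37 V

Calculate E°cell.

+2.03 V

The Tl⁺/Tl couple has the higher E°, so Tl ion is reduced (cathode) and Mg is oxidized (anode).
E°cell = E°(cathode) − E°(anode) = −0.34 − (−2.37) = +2.03 V.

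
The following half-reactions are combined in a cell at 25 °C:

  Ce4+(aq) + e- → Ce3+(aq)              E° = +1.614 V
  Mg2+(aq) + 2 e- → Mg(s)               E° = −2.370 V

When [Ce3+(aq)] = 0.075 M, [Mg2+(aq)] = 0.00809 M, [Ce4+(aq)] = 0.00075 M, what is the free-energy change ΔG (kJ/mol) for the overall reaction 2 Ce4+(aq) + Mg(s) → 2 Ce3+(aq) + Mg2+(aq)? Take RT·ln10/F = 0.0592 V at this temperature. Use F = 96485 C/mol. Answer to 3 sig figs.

−758 kJ/mol

The standard cell potential is +1.614 − (−2.370) = +3.984 V, with n = 2 electrons in the balanced equation.
Here Q = ([Ce3+(aq)]^2·[Mg2+(aq)]) / [Ce4+(aq)]^2 = 80.9 (log Q = 1.908), giving E = +3.984 − (0.0592/2)·(1.908) = +3.9275 V.
Finally ΔG = −nFE = −(2)(96485 C/mol)(+3.9275 V) = −758 kJ/mol.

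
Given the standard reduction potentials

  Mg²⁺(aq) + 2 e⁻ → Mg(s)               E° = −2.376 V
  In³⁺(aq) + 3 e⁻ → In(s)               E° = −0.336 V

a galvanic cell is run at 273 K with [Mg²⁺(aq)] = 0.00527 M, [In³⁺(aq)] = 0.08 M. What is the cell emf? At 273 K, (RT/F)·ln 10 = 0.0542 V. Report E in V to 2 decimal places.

In³⁺/In is reduced (cathode, E° = −0.336 V) and Mg²⁺/Mg is oxidized (anode).
E°cell = E°cat − E°an = −0.336 − (−2.376) = +2.040 V; n = 6.
The balanced reaction is 2 In³⁺(aq) + 3 Mg(s) → 2 In(s) + 3 Mg²⁺(aq), so Q = [Mg²⁺(aq)]^3 / [In³⁺(aq)]^2 = 2.29×10^−5 and log Q = −4.641.
Applying E = E° − (RT ln10/nF)·log Q gives +2.040 − (0.0542/6)(−4.641) = +2.08 V.

+2.08 V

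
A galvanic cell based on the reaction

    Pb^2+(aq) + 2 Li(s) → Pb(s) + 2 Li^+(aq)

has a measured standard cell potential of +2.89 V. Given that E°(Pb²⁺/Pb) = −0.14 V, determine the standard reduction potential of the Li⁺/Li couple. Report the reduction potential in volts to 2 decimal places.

In the reaction as written the Pb²⁺/Pb couple is reduced (cathode) and Li⁺/Li is oxidized (anode), so E°cell = E°(Pb²⁺/Pb) − E°(Li⁺/Li).
E°(Li⁺/Li) = E°(cathode) − E°cell = −0.14 − (+2.89) = −3.03 V.

−3.03 V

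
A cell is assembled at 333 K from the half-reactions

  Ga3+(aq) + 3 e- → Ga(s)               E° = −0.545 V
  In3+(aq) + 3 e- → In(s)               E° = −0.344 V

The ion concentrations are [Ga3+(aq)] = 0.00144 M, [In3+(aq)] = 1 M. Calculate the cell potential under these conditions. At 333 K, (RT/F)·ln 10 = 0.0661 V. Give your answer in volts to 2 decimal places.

+0.26 V

In³⁺/In is reduced (cathode, E° = −0.344 V) and Ga³⁺/Ga is oxidized (anode).
E°cell = E°cat − E°an = −0.344 − (−0.545) = +0.201 V; n = 3.
Balancing gives In3+(aq) + Ga(s) → In(s) + Ga3+(aq); hence Q = [Ga3+(aq)] / [In3+(aq)] = 0.00144 (log Q = −2.842).
E = E° − (0.0661/n)·log Q = +0.201 − (0.0661/3)(−2.842) = +0.26 V.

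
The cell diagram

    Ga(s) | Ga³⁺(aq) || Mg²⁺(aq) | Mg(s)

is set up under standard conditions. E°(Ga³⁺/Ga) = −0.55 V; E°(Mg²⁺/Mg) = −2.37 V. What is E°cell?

−1.82 V

By convention the left-hand electrode in cell notation is the anode (oxidation) and the right-hand electrode is the cathode (reduction).
E°cell = E°(right) − E°(left) = −2.37 − (−0.55) = −1.82 V.
The negative sign shows that, as written, the cell would require an external voltage to drive the reaction.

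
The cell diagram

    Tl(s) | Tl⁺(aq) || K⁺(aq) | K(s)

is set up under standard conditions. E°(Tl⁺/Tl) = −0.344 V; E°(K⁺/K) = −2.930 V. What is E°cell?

By convention the left-hand electrode in cell notation is the anode (oxidation) and the right-hand electrode is the cathode (reduction).
E°cell = E°(right) − E°(left) = −2.930 − (−0.344) = −2.586 V.
The negative sign shows that, as written, the cell would require an external voltage to drive the reaction.

−2.586 V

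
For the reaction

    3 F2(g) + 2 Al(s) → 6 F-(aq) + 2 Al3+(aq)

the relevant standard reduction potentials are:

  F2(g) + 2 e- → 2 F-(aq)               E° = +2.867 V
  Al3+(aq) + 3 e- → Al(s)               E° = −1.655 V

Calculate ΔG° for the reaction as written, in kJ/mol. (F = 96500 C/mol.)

In the reaction as written F2(g) is reduced, so the F₂/F⁻ couple is the cathode and Al³⁺/Al is the anode.
E°cell = +2.867 − (−1.655) = +4.522 V; balancing electrons gives n = 6.
ΔG° = −nFE°cell = −(6)(96500)(+4.522) J/mol = −2618 kJ/mol.

−2618 kJ/mol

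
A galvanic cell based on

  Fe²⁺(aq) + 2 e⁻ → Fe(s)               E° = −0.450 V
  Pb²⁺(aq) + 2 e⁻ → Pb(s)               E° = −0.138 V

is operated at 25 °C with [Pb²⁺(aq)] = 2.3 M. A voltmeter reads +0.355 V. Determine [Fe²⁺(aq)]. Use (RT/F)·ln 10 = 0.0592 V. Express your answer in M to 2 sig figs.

0.081 M

Pb²⁺/Pb is the cathode (higher E°); E°cell = −0.138 − (−0.450) = +0.312 V with n = 2.
Rearranging E = E° − (0.0592/n)·log Q gives log Q = 2(+0.312 − (+0.355))/0.0592 = −1.453.
For Pb²⁺(aq) + Fe(s) → Pb(s) + Fe²⁺(aq), the reaction quotient is Q = [Fe²⁺(aq)] / [Pb²⁺(aq)].
Solving for the unknown gives log [Fe²⁺(aq)] = −1.091, so [Fe²⁺(aq)] ≈ 0.081 M.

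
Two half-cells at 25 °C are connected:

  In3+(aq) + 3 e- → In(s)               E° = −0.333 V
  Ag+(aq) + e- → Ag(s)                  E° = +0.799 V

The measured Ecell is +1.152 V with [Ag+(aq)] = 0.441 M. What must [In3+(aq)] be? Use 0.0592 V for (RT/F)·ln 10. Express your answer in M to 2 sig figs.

With Ag⁺/Ag at the cathode and In³⁺/In at the anode, E°cell = +0.799 − (−0.333) = +1.132 V (n = 3).
From the Nernst equation, log Q = n(E° − E)/0.0592 = 3·(+1.132 − (+1.152))/0.0592 = −1.014.
The balanced reaction is 3 Ag+(aq) + In(s) → 3 Ag(s) + In3+(aq), so Q = [In3+(aq)] / [Ag+(aq)]^3.
Substituting the known concentrations and solving, log [In3+(aq)] = −2.081 and [In3+(aq)] = 0.0083 M.

0.0083 M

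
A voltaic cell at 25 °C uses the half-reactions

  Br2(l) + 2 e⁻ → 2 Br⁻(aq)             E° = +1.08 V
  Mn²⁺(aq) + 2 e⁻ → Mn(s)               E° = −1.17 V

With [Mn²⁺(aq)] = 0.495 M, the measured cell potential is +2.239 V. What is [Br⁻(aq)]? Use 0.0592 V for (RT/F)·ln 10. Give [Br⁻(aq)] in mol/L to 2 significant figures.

2.2 M

The Br₂/Br⁻ couple has the larger reduction potential, so it is the cathode: E°cell = +1.08 − (−1.17) = +2.25 V and n = 2.
Rearranging E = E° − (0.0592/n)·log Q gives log Q = 2(+2.25 − (+2.239))/0.0592 = 0.372.
Balancing electrons gives Br2(l) + Mn(s) → 2 Br⁻(aq) + Mn²⁺(aq); thus Q = [Br⁻(aq)]^2·[Mn²⁺(aq)].
Solving for the unknown gives log [Br⁻(aq)] = 0.339, so [Br⁻(aq)] ≈ 2.2 M.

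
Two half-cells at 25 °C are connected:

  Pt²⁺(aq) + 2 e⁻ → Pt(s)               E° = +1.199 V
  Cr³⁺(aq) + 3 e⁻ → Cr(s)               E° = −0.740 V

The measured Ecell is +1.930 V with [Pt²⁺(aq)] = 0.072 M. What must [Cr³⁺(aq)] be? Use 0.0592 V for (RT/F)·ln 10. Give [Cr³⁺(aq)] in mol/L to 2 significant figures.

0.055 M

Pt²⁺/Pt is the cathode (higher E°); E°cell = +1.199 − (−0.740) = +1.939 V with n = 6.
From the Nernst equation, log Q = n(E° − E)/0.0592 = 6·(+1.939 − (+1.930))/0.0592 = 0.912.
The balanced reaction is 3 Pt²⁺(aq) + 2 Cr(s) → 3 Pt(s) + 2 Cr³⁺(aq), so Q = [Cr³⁺(aq)]^2 / [Pt²⁺(aq)]^3.
Solving for the unknown gives log [Cr³⁺(aq)] = −1.258, so [Cr³⁺(aq)] ≈ 0.055 M.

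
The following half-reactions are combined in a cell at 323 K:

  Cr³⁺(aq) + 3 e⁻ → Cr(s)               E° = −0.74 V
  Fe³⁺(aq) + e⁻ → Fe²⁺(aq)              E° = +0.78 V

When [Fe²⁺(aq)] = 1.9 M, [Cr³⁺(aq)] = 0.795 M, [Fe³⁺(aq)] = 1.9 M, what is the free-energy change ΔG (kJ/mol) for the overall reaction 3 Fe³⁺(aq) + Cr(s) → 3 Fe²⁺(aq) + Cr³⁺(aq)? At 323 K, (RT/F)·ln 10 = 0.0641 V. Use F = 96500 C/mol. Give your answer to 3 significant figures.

E°cell = +0.78 − (−0.74) = +1.52 V; the balanced reaction transfers n = 3 electrons.
The reaction quotient is ([Fe²⁺(aq)]^3·[Cr³⁺(aq)]) / [Fe³⁺(aq)]^3 = 0.795; by Nernst, E = +1.52 − (0.0641/3)(−0.100) = +1.5221 V.
Finally ΔG = −nFE = −(3)(96500 C/mol)(+1.5221 V) = −441 kJ/mol.

−441 kJ/mol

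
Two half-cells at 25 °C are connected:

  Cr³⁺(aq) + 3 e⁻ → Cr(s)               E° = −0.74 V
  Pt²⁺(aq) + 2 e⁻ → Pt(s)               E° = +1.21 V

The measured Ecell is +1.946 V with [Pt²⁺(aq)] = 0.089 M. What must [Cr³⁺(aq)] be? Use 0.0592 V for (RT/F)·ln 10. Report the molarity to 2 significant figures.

The Pt²⁺/Pt couple has the larger reduction potential, so it is the cathode: E°cell = +1.21 − (−0.74) = +1.95 V and n = 6.
Since E = E° − (0.0592/n)·log Q, log Q = n(E° − E)/0.0592 = 0.405.
For 3 Pt²⁺(aq) + 2 Cr(s) → 3 Pt(s) + 2 Cr³⁺(aq), the reaction quotient is Q = [Cr³⁺(aq)]^2 / [Pt²⁺(aq)]^3.
Isolating [Cr³⁺(aq)] in Q = 10^{0.405} yields log [Cr³⁺(aq)] = −1.373, i.e. 0.042 M.

0.042 M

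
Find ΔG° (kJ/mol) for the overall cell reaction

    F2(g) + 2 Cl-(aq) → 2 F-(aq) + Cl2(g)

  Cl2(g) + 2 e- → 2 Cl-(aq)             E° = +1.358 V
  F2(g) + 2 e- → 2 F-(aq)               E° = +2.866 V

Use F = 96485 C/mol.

−291 kJ/mol

In the reaction as written F2(g) is reduced, so the F₂/F⁻ couple is the cathode and Cl₂/Cl⁻ is the anode.
E°cell = +2.866 − (+1.358) = +1.508 V; balancing electrons gives n = 2.
ΔG° = −nFE°cell = −(2)(96485)(+1.508) J/mol = −291 kJ/mol.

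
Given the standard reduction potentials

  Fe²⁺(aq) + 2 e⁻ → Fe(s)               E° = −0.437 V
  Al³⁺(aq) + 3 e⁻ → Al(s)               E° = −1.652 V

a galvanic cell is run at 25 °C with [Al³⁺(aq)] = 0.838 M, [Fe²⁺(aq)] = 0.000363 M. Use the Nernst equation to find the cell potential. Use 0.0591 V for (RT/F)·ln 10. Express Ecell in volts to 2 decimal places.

+1.11 V

Since E°(Fe²⁺/Fe) > E°(Al³⁺/Al), Fe²⁺/Fe serves as the cathode.
E°cell = E°cat − E°an = −0.437 − (−1.652) = +1.215 V; n = 6.
For the overall reaction 3 Fe²⁺(aq) + 2 Al(s) → 3 Fe(s) + 2 Al³⁺(aq), Q = [Al³⁺(aq)]^2 / [Fe²⁺(aq)]^3 = 1.47×10^10, giving log Q = 10.167.
Applying E = E° − (RT ln10/nF)·log Q gives +1.215 − (0.0591/6)(10.167) = +1.11 V.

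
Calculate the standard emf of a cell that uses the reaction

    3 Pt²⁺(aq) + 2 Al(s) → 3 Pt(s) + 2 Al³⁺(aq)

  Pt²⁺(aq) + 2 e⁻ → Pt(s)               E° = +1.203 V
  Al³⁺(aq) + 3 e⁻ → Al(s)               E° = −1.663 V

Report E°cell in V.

In the reaction as written, Pt²⁺(aq) is reduced (cathode) and Al³⁺(aq) is produced by oxidation at the anode.
E°cell = E°(cathode) − E°(anode) = +1.203 − (−1.663) = +2.866 V.

+2.866 V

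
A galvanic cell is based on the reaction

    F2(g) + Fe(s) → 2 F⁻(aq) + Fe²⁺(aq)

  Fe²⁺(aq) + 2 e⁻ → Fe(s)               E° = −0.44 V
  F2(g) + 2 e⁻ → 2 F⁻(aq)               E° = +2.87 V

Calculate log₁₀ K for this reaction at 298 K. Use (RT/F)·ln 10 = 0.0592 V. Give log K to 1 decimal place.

The F₂/F⁻ couple is reduced (cathode); E°cell = +2.87 − (−0.44) = +3.31 V with n = 2.
At equilibrium E = 0, so log K = nE°cell / 0.0592 = (2)(+3.31) / 0.0592 = 111.8.

log K = 111.8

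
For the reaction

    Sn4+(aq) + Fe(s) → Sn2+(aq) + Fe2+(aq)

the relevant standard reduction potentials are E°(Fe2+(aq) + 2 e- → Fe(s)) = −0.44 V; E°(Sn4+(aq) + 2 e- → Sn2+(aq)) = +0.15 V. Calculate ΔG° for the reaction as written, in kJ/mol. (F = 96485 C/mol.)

−114 kJ/mol

In the reaction as written Sn4+(aq) is reduced, so the Sn⁴⁺/Sn²⁺ couple is the cathode and Fe²⁺/Fe is the anode.
E°cell = +0.15 − (−0.44) = +0.59 V; balancing electrons gives n = 2.
ΔG° = −nFE°cell = −(2)(96485)(+0.59) J/mol = −114 kJ/mol.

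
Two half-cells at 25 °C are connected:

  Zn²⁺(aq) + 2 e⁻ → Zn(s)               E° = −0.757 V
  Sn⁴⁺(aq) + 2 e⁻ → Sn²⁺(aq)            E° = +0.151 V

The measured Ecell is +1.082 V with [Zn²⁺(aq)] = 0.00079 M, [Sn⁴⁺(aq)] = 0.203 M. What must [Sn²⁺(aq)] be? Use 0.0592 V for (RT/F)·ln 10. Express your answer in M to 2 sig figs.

With Sn⁴⁺/Sn²⁺ at the cathode and Zn²⁺/Zn at the anode, E°cell = +0.151 − (−0.757) = +0.908 V (n = 2).
From the Nernst equation, log Q = n(E° − E)/0.0592 = 2·(+0.908 − (+1.082))/0.0592 = −5.878.
For Sn⁴⁺(aq) + Zn(s) → Sn²⁺(aq) + Zn²⁺(aq), the reaction quotient is Q = ([Sn²⁺(aq)]·[Zn²⁺(aq)]) / [Sn⁴⁺(aq)].
Substituting the known concentrations and solving, log [Sn²⁺(aq)] = −3.468 and [Sn²⁺(aq)] = 0.00034 M.

0.00034 M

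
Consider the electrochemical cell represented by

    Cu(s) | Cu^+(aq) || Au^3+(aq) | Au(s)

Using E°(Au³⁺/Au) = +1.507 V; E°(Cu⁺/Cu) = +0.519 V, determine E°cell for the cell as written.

By convention the left-hand electrode in cell notation is the anode (oxidation) and the right-hand electrode is the cathode (reduction).
E°cell = E°(right) − E°(left) = +1.507 − (+0.519) = +0.988 V.

+0.988 V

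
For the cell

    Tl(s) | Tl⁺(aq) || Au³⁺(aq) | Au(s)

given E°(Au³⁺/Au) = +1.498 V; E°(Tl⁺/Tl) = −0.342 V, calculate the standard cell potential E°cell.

By convention the left-hand electrode in cell notation is the anode (oxidation) and the right-hand electrode is the cathode (reduction).
E°cell = E°(right) − E°(left) = +1.498 − (−0.342) = +1.840 V.

+1.840 V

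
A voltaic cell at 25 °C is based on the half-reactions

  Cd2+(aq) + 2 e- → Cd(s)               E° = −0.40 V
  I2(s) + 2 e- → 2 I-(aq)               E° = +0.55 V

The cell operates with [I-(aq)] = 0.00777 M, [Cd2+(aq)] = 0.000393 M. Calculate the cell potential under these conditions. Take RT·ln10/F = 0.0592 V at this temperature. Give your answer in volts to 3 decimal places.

+1.176 V

I₂/I⁻ is reduced (cathode, E° = +0.55 V) and Cd²⁺/Cd is oxidized (anode).
The standard potential is +0.55 − (−0.40) = +0.95 V and the balanced reaction transfers n = 2 electrons.
The balanced reaction is I2(s) + Cd(s) → 2 I-(aq) + Cd2+(aq), so Q = [I-(aq)]^2·[Cd2+(aq)] = 2.37×10^−8 and log Q = −7.625.
Applying E = E° − (RT ln10/nF)·log Q gives +0.95 − (0.0592/2)(−7.625) = +1.176 V.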